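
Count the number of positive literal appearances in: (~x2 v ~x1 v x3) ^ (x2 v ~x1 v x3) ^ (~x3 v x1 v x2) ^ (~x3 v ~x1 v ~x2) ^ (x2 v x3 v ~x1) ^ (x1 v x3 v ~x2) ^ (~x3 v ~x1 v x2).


Scan each clause for unnegated literals.
Clause 1: 1 positive; Clause 2: 2 positive; Clause 3: 2 positive; Clause 4: 0 positive; Clause 5: 2 positive; Clause 6: 2 positive; Clause 7: 1 positive.
Total positive literal occurrences = 10.

10


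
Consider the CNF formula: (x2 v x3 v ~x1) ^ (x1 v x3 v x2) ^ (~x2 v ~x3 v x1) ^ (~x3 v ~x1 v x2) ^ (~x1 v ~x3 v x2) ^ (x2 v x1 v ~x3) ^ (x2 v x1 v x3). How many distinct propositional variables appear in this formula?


Identify each distinct variable in the formula.
Variables found: x1, x2, x3.
Total distinct variables = 3.

3


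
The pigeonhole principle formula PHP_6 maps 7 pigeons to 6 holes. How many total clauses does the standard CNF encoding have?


The PHP encoding has two parts:
1) At-least-one-hole clauses: 7 (one per pigeon, each with 6 literals).
2) At-most-one-pigeon-per-hole clauses: 6 holes * C(7,2) = 6 * 21 = 126.
Total clauses = 7 + 126 = 133.

133


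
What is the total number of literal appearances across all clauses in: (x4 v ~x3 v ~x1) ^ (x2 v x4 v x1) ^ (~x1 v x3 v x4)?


Clause lengths: 3, 3, 3.
Sum = 3 + 3 + 3 = 9.

9


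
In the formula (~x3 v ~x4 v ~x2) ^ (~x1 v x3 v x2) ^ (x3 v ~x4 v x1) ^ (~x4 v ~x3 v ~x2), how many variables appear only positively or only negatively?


A pure literal appears in only one polarity across all clauses.
Pure literals: x4 (negative only).
Count = 1.

1


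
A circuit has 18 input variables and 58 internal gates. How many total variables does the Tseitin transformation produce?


The Tseitin transformation introduces one auxiliary variable per gate.
Total variables = inputs + gates = 18 + 58 = 76.

76


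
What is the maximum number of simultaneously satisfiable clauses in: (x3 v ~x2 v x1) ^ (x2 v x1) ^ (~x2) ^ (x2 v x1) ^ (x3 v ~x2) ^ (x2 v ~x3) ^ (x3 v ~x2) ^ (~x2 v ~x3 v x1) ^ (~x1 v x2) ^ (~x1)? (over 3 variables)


Enumerate all 8 truth assignments.
For each, count how many of the 10 clauses are satisfied.
The formula is not fully satisfiable, so the maximum is below 10.
Maximum simultaneously satisfiable clauses = 8.

8


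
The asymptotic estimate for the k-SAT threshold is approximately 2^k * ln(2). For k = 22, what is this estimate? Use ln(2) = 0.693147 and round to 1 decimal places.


Using the asymptotic formula: threshold ~ 2^k * ln(2).
2^22 = 4194304.
4194304 * 0.693147 = 2907269.2.

2907269.2


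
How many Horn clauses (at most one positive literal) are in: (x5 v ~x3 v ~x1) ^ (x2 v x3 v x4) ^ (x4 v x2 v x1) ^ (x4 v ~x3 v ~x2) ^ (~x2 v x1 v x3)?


A Horn clause has at most one positive literal.
Clause 1: 1 positive lit(s) -> Horn
Clause 2: 3 positive lit(s) -> not Horn
Clause 3: 3 positive lit(s) -> not Horn
Clause 4: 1 positive lit(s) -> Horn
Clause 5: 2 positive lit(s) -> not Horn
Total Horn clauses = 2.

2


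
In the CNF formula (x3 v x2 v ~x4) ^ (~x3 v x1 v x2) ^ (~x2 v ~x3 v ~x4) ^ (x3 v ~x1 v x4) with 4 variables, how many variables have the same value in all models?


Find all satisfying assignments: 8 model(s).
Check which variables have the same value in every model.
No variable is fixed across all models.
Backbone size = 0.

0


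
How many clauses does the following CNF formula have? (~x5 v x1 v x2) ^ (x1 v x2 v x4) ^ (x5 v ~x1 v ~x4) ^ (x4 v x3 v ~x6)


Each group enclosed in parentheses joined by ^ is one clause.
Counting the conjuncts: 4 clauses.

4


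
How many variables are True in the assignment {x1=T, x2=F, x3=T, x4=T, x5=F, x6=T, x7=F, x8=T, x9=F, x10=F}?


The weight is the number of variables assigned True.
True variables: x1, x3, x4, x6, x8.
Weight = 5.

5


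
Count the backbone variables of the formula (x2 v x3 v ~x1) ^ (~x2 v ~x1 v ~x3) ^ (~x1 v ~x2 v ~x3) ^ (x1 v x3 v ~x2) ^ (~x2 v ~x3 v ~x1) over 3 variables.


Find all satisfying assignments: 5 model(s).
Check which variables have the same value in every model.
No variable is fixed across all models.
Backbone size = 0.

0


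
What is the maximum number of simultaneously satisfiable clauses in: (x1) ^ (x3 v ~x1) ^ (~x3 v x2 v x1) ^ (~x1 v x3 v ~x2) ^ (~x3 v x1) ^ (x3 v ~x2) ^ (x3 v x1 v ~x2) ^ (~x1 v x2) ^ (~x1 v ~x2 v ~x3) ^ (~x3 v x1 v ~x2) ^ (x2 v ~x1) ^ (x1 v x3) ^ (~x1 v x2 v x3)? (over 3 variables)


Enumerate all 8 truth assignments.
For each, count how many of the 13 clauses are satisfied.
The formula is not fully satisfiable, so the maximum is below 13.
Maximum simultaneously satisfiable clauses = 12.

12


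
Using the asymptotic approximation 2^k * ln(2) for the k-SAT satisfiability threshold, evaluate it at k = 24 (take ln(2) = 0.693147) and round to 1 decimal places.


Using the asymptotic formula: threshold ~ 2^k * ln(2).
2^24 = 16777216.
16777216 * 0.693147 = 11629076.9.

11629076.9


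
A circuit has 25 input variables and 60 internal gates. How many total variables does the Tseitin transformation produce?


The Tseitin transformation introduces one auxiliary variable per gate.
Total variables = inputs + gates = 25 + 60 = 85.

85


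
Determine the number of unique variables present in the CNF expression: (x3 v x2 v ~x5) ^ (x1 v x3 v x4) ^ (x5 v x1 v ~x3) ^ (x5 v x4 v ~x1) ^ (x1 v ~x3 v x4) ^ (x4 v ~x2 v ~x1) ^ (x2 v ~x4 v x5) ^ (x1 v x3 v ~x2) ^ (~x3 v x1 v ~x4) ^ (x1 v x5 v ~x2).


Identify each distinct variable in the formula.
Variables found: x1, x2, x3, x4, x5.
Total distinct variables = 5.

5


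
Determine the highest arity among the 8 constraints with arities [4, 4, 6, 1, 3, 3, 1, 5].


The arities are: 4, 4, 6, 1, 3, 3, 1, 5.
Scan for the maximum value.
Maximum arity = 6.

6


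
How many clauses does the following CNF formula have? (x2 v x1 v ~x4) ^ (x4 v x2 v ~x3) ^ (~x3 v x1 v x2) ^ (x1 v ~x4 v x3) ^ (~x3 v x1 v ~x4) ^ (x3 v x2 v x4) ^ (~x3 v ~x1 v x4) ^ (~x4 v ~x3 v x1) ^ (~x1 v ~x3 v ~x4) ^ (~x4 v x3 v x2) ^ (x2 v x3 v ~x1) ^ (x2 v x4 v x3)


Each group enclosed in parentheses joined by ^ is one clause.
Counting the conjuncts: 12 clauses.

12


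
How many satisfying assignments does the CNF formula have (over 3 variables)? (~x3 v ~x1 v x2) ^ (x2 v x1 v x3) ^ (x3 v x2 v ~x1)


Enumerate all 8 truth assignments over 3 variables.
Test each against every clause.
Satisfying assignments found: 5.

5


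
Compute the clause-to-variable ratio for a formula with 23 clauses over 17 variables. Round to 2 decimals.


Clause-to-variable ratio = clauses / variables.
23 / 17 = 1.35.

1.35


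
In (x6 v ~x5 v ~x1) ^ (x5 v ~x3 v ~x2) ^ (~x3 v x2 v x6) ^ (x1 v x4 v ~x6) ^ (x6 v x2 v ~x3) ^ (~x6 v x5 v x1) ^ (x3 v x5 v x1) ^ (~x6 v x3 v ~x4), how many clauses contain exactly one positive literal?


A definite clause has exactly one positive literal.
Clause 1: 1 positive -> definite
Clause 2: 1 positive -> definite
Clause 3: 2 positive -> not definite
Clause 4: 2 positive -> not definite
Clause 5: 2 positive -> not definite
Clause 6: 2 positive -> not definite
Clause 7: 3 positive -> not definite
Clause 8: 1 positive -> definite
Definite clause count = 3.

3


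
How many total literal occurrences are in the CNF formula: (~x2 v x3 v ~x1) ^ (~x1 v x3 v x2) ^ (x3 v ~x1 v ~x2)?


Clause lengths: 3, 3, 3.
Sum = 3 + 3 + 3 = 9.

9


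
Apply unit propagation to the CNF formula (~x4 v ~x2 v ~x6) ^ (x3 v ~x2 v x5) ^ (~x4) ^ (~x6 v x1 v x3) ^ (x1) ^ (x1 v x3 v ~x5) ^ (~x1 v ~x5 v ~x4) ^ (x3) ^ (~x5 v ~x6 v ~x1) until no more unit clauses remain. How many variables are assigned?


Unit propagation repeatedly assigns the literal in any unit clause, then simplifies.
Assignments in order: x4 = F, x1 = T, x3 = T.
No further unit clauses remain.
Total variables assigned = 3.

3


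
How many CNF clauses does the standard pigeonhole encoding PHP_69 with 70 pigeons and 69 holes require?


The PHP encoding has two parts:
1) At-least-one-hole clauses: 70 (one per pigeon, each with 69 literals).
2) At-most-one-pigeon-per-hole clauses: 69 holes * C(70,2) = 69 * 2415 = 166635.
Total clauses = 70 + 166635 = 166705.

166705


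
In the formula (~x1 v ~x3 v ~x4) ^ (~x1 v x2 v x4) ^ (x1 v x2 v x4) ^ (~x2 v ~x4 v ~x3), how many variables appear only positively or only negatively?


A pure literal appears in only one polarity across all clauses.
Pure literals: x3 (negative only).
Count = 1.

1


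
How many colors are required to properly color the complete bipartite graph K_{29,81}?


K_{29,81} is bipartite by definition: the two parts are independent sets, with every edge crossing between them.
Color all vertices in one part with color 1 and all vertices in the other part with color 2.
Since the graph has at least one edge, one color does not suffice.
Chromatic number = 2.

2


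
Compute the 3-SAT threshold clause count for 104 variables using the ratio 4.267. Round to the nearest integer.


The 3-SAT phase transition occurs at approximately 4.267 clauses per variable.
m = 4.267 * 104 = 443.768.
Rounded to nearest integer: 444.

444


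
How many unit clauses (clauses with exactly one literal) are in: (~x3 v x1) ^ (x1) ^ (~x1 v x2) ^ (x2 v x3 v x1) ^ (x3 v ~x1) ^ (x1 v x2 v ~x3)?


A unit clause contains exactly one literal.
Unit clauses found: (x1).
Count = 1.

1


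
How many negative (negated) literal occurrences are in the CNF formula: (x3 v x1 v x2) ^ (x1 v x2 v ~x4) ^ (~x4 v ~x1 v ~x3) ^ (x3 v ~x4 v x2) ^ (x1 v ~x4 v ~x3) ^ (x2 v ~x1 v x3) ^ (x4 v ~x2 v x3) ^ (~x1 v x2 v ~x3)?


Scan each clause for negated literals.
Clause 1: 0 negative; Clause 2: 1 negative; Clause 3: 3 negative; Clause 4: 1 negative; Clause 5: 2 negative; Clause 6: 1 negative; Clause 7: 1 negative; Clause 8: 2 negative.
Total negative literal occurrences = 11.

11


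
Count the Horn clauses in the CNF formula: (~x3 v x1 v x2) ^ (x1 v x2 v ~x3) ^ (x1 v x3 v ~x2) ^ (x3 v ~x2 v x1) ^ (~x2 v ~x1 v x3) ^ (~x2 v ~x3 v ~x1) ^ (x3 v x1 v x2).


A Horn clause has at most one positive literal.
Clause 1: 2 positive lit(s) -> not Horn
Clause 2: 2 positive lit(s) -> not Horn
Clause 3: 2 positive lit(s) -> not Horn
Clause 4: 2 positive lit(s) -> not Horn
Clause 5: 1 positive lit(s) -> Horn
Clause 6: 0 positive lit(s) -> Horn
Clause 7: 3 positive lit(s) -> not Horn
Total Horn clauses = 2.

2


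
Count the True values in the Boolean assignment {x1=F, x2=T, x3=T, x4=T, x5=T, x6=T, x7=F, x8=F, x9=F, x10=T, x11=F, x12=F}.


The weight is the number of variables assigned True.
True variables: x2, x3, x4, x5, x6, x10.
Weight = 6.

6


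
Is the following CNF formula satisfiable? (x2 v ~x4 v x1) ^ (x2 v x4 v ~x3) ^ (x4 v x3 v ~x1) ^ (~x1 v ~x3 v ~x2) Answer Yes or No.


Check all 16 possible truth assignments.
Number of satisfying assignments found: 8.
The formula is satisfiable.

Yes


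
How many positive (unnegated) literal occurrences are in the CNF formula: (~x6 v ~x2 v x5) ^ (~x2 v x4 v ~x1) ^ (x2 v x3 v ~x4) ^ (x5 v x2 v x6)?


Scan each clause for unnegated literals.
Clause 1: 1 positive; Clause 2: 1 positive; Clause 3: 2 positive; Clause 4: 3 positive.
Total positive literal occurrences = 7.

7


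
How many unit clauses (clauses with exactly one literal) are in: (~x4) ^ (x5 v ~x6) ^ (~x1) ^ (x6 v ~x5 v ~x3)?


A unit clause contains exactly one literal.
Unit clauses found: (~x4), (~x1).
Count = 2.

2


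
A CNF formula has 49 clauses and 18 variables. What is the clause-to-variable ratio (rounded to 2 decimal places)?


Clause-to-variable ratio = clauses / variables.
49 / 18 = 2.72.

2.72


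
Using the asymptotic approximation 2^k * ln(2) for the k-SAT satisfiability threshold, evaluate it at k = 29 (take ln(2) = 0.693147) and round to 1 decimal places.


Using the asymptotic formula: threshold ~ 2^k * ln(2).
2^29 = 536870912.
536870912 * 0.693147 = 372130462.0.

372130462.0


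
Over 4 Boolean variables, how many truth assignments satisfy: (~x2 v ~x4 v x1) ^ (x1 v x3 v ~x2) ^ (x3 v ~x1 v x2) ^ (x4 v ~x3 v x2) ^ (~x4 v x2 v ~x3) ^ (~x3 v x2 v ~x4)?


Enumerate all 16 truth assignments over 4 variables.
Test each against every clause.
Satisfying assignments found: 7.

7


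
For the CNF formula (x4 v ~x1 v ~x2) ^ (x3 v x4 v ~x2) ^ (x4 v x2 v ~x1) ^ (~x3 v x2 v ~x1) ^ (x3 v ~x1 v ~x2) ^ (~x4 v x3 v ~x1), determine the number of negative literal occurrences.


Scan each clause for negated literals.
Clause 1: 2 negative; Clause 2: 1 negative; Clause 3: 1 negative; Clause 4: 2 negative; Clause 5: 2 negative; Clause 6: 2 negative.
Total negative literal occurrences = 10.

10


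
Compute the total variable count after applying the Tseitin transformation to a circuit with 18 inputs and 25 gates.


The Tseitin transformation introduces one auxiliary variable per gate.
Total variables = inputs + gates = 18 + 25 = 43.

43


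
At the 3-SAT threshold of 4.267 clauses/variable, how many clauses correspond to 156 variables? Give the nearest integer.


The 3-SAT phase transition occurs at approximately 4.267 clauses per variable.
m = 4.267 * 156 = 665.652.
Rounded to nearest integer: 666.

666


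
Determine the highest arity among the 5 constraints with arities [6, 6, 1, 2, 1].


The arities are: 6, 6, 1, 2, 1.
Scan for the maximum value.
Maximum arity = 6.

6


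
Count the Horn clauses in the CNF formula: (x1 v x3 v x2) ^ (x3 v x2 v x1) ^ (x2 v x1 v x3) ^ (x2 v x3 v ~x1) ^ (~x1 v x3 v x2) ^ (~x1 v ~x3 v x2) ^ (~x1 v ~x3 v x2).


A Horn clause has at most one positive literal.
Clause 1: 3 positive lit(s) -> not Horn
Clause 2: 3 positive lit(s) -> not Horn
Clause 3: 3 positive lit(s) -> not Horn
Clause 4: 2 positive lit(s) -> not Horn
Clause 5: 2 positive lit(s) -> not Horn
Clause 6: 1 positive lit(s) -> Horn
Clause 7: 1 positive lit(s) -> Horn
Total Horn clauses = 2.

2


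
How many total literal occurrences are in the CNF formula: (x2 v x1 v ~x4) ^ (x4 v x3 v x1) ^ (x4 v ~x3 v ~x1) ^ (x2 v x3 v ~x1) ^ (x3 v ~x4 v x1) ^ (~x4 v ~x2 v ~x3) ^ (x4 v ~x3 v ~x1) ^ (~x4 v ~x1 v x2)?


Clause lengths: 3, 3, 3, 3, 3, 3, 3, 3.
Sum = 3 + 3 + 3 + 3 + 3 + 3 + 3 + 3 = 24.

24


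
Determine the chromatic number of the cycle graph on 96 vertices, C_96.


A cycle on an even number of vertices is bipartite: alternate two colors around the cycle.
Since 96 is even, two colors suffice, and at least two are needed because the graph has edges.
Chromatic number = 2.

2


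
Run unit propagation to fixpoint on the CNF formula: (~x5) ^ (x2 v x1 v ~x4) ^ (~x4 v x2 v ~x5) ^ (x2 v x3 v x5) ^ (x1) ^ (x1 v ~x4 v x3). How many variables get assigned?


Unit propagation repeatedly assigns the literal in any unit clause, then simplifies.
Assignments in order: x5 = F, x1 = T.
No further unit clauses remain.
Total variables assigned = 2.

2


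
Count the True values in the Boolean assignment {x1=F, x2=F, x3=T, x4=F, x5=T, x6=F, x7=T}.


The weight is the number of variables assigned True.
True variables: x3, x5, x7.
Weight = 3.

3


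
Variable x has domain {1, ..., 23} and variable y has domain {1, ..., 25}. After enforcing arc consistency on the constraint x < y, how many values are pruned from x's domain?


For the constraint x < y, x needs a supporting value in y's domain.
x can be at most 24 (one less than y's maximum).
Valid x values from domain: 23 out of 23.
Pruned = 23 - 23 = 0.

0


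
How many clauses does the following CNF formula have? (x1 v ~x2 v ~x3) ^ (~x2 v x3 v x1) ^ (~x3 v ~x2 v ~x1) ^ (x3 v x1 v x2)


Each group enclosed in parentheses joined by ^ is one clause.
Counting the conjuncts: 4 clauses.

4


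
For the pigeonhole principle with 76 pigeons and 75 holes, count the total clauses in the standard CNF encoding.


The PHP encoding has two parts:
1) At-least-one-hole clauses: 76 (one per pigeon, each with 75 literals).
2) At-most-one-pigeon-per-hole clauses: 75 holes * C(76,2) = 75 * 2850 = 213750.
Total clauses = 76 + 213750 = 213826.

213826


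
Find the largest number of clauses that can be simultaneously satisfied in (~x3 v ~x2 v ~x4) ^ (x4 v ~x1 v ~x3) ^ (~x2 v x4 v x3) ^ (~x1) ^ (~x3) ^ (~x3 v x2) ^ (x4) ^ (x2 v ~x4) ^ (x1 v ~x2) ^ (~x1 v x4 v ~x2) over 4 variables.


Enumerate all 16 truth assignments.
For each, count how many of the 10 clauses are satisfied.
The formula is not fully satisfiable, so the maximum is below 10.
Maximum simultaneously satisfiable clauses = 9.

9


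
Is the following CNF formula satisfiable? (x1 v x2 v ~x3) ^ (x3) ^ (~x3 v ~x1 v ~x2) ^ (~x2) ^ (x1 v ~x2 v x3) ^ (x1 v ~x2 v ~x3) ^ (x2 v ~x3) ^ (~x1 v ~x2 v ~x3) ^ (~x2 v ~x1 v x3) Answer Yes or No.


Check all 8 possible truth assignments.
Number of satisfying assignments found: 0.
The formula is unsatisfiable.

No


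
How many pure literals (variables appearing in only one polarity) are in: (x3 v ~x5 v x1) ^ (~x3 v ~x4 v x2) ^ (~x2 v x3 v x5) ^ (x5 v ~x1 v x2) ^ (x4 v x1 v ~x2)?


A pure literal appears in only one polarity across all clauses.
No pure literals found.
Count = 0.

0


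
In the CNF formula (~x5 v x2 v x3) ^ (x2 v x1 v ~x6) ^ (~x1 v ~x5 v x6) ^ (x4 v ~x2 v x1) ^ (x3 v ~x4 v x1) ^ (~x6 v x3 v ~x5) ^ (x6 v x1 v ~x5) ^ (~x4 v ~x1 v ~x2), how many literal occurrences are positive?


Scan each clause for unnegated literals.
Clause 1: 2 positive; Clause 2: 2 positive; Clause 3: 1 positive; Clause 4: 2 positive; Clause 5: 2 positive; Clause 6: 1 positive; Clause 7: 2 positive; Clause 8: 0 positive.
Total positive literal occurrences = 12.

12


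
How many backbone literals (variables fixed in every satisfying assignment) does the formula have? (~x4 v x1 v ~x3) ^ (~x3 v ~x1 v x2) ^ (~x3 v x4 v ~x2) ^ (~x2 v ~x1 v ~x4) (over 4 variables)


Find all satisfying assignments: 8 model(s).
Check which variables have the same value in every model.
No variable is fixed across all models.
Backbone size = 0.

0


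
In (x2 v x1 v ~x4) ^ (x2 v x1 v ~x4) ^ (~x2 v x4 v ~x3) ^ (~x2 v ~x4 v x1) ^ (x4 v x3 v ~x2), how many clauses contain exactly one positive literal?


A definite clause has exactly one positive literal.
Clause 1: 2 positive -> not definite
Clause 2: 2 positive -> not definite
Clause 3: 1 positive -> definite
Clause 4: 1 positive -> definite
Clause 5: 2 positive -> not definite
Definite clause count = 2.

2


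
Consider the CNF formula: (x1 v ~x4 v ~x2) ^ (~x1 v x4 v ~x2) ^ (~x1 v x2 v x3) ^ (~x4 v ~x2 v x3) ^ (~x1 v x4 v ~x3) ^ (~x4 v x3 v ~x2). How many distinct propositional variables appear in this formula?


Identify each distinct variable in the formula.
Variables found: x1, x2, x3, x4.
Total distinct variables = 4.

4


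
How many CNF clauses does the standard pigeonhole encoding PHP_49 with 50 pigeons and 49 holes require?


The PHP encoding has two parts:
1) At-least-one-hole clauses: 50 (one per pigeon, each with 49 literals).
2) At-most-one-pigeon-per-hole clauses: 49 holes * C(50,2) = 49 * 1225 = 60025.
Total clauses = 50 + 60025 = 60075.

60075


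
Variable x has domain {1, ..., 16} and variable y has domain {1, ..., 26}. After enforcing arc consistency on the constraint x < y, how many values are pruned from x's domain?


For the constraint x < y, x needs a supporting value in y's domain.
x can be at most 25 (one less than y's maximum).
Valid x values from domain: 16 out of 16.
Pruned = 16 - 16 = 0.

0


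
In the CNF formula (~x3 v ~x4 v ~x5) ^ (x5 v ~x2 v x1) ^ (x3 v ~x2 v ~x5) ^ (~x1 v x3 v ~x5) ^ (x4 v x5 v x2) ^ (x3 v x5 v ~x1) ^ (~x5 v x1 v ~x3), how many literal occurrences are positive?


Scan each clause for unnegated literals.
Clause 1: 0 positive; Clause 2: 2 positive; Clause 3: 1 positive; Clause 4: 1 positive; Clause 5: 3 positive; Clause 6: 2 positive; Clause 7: 1 positive.
Total positive literal occurrences = 10.

10


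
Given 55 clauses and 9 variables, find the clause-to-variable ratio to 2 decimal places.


Clause-to-variable ratio = clauses / variables.
55 / 9 = 6.11.

6.11


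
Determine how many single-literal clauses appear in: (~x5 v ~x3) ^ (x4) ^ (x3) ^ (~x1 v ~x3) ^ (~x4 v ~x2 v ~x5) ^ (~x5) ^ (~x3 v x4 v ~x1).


A unit clause contains exactly one literal.
Unit clauses found: (x4), (x3), (~x5).
Count = 3.

3


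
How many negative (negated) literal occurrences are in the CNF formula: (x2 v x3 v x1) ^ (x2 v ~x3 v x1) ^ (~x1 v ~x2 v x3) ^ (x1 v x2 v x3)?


Scan each clause for negated literals.
Clause 1: 0 negative; Clause 2: 1 negative; Clause 3: 2 negative; Clause 4: 0 negative.
Total negative literal occurrences = 3.

3


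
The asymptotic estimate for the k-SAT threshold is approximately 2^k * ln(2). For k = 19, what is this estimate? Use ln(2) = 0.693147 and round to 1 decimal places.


Using the asymptotic formula: threshold ~ 2^k * ln(2).
2^19 = 524288.
524288 * 0.693147 = 363408.7.

363408.7


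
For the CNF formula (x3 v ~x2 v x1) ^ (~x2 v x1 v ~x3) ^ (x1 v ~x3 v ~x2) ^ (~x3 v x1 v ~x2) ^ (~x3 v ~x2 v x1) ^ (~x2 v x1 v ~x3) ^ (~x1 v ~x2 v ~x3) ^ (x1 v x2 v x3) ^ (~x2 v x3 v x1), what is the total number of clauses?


Each group enclosed in parentheses joined by ^ is one clause.
Counting the conjuncts: 9 clauses.

9


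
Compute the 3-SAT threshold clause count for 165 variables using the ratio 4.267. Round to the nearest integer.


The 3-SAT phase transition occurs at approximately 4.267 clauses per variable.
m = 4.267 * 165 = 704.055.
Rounded to nearest integer: 704.

704


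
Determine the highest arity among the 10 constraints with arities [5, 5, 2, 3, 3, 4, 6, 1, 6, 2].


The arities are: 5, 5, 2, 3, 3, 4, 6, 1, 6, 2.
Scan for the maximum value.
Maximum arity = 6.

6


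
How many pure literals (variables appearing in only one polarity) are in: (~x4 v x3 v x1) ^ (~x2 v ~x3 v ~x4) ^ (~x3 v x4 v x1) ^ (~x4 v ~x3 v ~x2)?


A pure literal appears in only one polarity across all clauses.
Pure literals: x1 (positive only), x2 (negative only).
Count = 2.

2


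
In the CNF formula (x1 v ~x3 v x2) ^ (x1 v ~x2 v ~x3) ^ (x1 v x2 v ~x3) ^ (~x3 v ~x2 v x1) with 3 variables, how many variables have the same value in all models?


Find all satisfying assignments: 6 model(s).
Check which variables have the same value in every model.
No variable is fixed across all models.
Backbone size = 0.

0


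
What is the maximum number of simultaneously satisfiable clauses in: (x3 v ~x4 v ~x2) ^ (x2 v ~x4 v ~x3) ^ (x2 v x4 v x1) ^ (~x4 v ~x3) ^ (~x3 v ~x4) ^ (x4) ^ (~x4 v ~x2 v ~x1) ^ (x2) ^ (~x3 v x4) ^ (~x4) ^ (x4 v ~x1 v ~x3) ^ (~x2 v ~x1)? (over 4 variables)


Enumerate all 16 truth assignments.
For each, count how many of the 12 clauses are satisfied.
The formula is not fully satisfiable, so the maximum is below 12.
Maximum simultaneously satisfiable clauses = 11.

11


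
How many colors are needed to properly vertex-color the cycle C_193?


An odd cycle cannot be 2-colored: alternating two colors around the cycle returns to the start with a conflict.
Since 193 is odd, three colors are required (and three suffice).
Chromatic number = 3.

3


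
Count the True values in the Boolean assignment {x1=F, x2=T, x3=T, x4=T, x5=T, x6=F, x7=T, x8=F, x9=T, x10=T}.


The weight is the number of variables assigned True.
True variables: x2, x3, x4, x5, x7, x9, x10.
Weight = 7.

7


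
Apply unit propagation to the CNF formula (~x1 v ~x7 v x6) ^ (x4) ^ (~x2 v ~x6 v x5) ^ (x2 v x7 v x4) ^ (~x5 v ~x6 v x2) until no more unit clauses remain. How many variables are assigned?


Unit propagation repeatedly assigns the literal in any unit clause, then simplifies.
Assignments in order: x4 = T.
No further unit clauses remain.
Total variables assigned = 1.

1


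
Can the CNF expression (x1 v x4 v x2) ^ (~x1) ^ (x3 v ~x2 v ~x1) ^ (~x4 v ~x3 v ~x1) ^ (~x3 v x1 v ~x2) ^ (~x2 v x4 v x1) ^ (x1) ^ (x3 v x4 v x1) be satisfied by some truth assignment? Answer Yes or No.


Check all 16 possible truth assignments.
Number of satisfying assignments found: 0.
The formula is unsatisfiable.

No


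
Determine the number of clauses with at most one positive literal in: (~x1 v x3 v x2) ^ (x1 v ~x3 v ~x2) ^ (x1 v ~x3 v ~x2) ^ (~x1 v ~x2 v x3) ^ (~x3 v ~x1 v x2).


A Horn clause has at most one positive literal.
Clause 1: 2 positive lit(s) -> not Horn
Clause 2: 1 positive lit(s) -> Horn
Clause 3: 1 positive lit(s) -> Horn
Clause 4: 1 positive lit(s) -> Horn
Clause 5: 1 positive lit(s) -> Horn
Total Horn clauses = 4.

4


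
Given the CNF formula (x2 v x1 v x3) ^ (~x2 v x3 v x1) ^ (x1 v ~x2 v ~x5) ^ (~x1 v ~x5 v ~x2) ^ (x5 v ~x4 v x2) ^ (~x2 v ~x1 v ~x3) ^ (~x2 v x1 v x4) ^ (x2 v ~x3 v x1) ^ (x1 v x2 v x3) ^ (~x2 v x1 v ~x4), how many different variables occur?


Identify each distinct variable in the formula.
Variables found: x1, x2, x3, x4, x5.
Total distinct variables = 5.

5


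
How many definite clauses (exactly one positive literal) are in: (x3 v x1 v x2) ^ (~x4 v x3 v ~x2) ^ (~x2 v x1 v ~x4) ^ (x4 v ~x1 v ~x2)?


A definite clause has exactly one positive literal.
Clause 1: 3 positive -> not definite
Clause 2: 1 positive -> definite
Clause 3: 1 positive -> definite
Clause 4: 1 positive -> definite
Definite clause count = 3.

3


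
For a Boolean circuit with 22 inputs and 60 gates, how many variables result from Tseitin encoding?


The Tseitin transformation introduces one auxiliary variable per gate.
Total variables = inputs + gates = 22 + 60 = 82.

82


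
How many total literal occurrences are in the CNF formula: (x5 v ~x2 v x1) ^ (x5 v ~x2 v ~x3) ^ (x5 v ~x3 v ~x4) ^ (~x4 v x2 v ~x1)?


Clause lengths: 3, 3, 3, 3.
Sum = 3 + 3 + 3 + 3 = 12.

12


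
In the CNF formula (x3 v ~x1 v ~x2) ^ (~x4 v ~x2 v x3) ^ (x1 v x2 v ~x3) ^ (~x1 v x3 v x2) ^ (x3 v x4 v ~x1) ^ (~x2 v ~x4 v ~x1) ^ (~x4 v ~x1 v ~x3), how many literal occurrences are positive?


Scan each clause for unnegated literals.
Clause 1: 1 positive; Clause 2: 1 positive; Clause 3: 2 positive; Clause 4: 2 positive; Clause 5: 2 positive; Clause 6: 0 positive; Clause 7: 0 positive.
Total positive literal occurrences = 8.

8


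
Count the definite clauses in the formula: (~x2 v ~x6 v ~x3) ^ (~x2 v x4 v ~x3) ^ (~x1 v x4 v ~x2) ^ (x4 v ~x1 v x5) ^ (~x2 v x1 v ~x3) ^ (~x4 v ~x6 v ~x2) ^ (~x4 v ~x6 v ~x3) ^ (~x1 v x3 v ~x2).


A definite clause has exactly one positive literal.
Clause 1: 0 positive -> not definite
Clause 2: 1 positive -> definite
Clause 3: 1 positive -> definite
Clause 4: 2 positive -> not definite
Clause 5: 1 positive -> definite
Clause 6: 0 positive -> not definite
Clause 7: 0 positive -> not definite
Clause 8: 1 positive -> definite
Definite clause count = 4.

4


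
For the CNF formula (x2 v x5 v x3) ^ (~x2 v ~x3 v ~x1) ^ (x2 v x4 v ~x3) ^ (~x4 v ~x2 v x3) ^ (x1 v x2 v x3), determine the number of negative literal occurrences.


Scan each clause for negated literals.
Clause 1: 0 negative; Clause 2: 3 negative; Clause 3: 1 negative; Clause 4: 2 negative; Clause 5: 0 negative.
Total negative literal occurrences = 6.

6


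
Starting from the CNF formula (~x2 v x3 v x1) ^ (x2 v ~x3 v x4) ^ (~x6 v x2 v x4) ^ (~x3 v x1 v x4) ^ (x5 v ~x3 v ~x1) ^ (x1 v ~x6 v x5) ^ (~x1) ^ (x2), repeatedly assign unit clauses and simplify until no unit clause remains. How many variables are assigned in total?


Unit propagation repeatedly assigns the literal in any unit clause, then simplifies.
Assignments in order: x1 = F, x2 = T, x3 = T, x4 = T.
No further unit clauses remain.
Total variables assigned = 4.

4


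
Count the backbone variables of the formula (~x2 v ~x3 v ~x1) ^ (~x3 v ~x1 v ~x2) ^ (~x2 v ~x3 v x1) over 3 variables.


Find all satisfying assignments: 6 model(s).
Check which variables have the same value in every model.
No variable is fixed across all models.
Backbone size = 0.

0


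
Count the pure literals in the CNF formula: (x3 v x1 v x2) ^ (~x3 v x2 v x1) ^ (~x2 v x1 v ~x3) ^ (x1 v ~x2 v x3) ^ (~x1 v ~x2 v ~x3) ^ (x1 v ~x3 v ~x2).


A pure literal appears in only one polarity across all clauses.
No pure literals found.
Count = 0.

0


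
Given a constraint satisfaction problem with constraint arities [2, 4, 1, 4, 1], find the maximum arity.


The arities are: 2, 4, 1, 4, 1.
Scan for the maximum value.
Maximum arity = 4.

4


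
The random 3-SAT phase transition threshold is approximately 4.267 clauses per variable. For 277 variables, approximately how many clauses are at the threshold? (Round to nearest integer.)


The 3-SAT phase transition occurs at approximately 4.267 clauses per variable.
m = 4.267 * 277 = 1181.959.
Rounded to nearest integer: 1182.

1182


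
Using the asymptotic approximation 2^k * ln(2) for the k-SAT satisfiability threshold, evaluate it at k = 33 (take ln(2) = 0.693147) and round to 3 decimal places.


Using the asymptotic formula: threshold ~ 2^k * ln(2).
2^33 = 8589934592.
8589934592 * 0.693147 = 5954087392.641.

5954087392.641


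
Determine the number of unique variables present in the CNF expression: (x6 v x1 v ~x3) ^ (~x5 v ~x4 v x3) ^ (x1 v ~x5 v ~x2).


Identify each distinct variable in the formula.
Variables found: x1, x2, x3, x4, x5, x6.
Total distinct variables = 6.

6


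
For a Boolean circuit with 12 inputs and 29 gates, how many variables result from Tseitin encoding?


The Tseitin transformation introduces one auxiliary variable per gate.
Total variables = inputs + gates = 12 + 29 = 41.

41


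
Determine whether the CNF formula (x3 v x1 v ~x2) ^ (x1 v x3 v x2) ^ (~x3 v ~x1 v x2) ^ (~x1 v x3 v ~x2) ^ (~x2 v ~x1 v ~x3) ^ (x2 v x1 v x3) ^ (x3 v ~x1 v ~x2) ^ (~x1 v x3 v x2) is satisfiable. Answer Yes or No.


Check all 8 possible truth assignments.
Number of satisfying assignments found: 2.
The formula is satisfiable.

Yes


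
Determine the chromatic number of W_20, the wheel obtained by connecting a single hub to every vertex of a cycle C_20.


W_20 consists of the cycle C_20 together with a hub vertex adjacent to every cycle vertex.
The cycle C_20 needs 2 colors (even cycle -> 2).
The hub is adjacent to every cycle vertex, so it must receive a new color distinct from all of them.
Chromatic number = 2 + 1 = 3.

3


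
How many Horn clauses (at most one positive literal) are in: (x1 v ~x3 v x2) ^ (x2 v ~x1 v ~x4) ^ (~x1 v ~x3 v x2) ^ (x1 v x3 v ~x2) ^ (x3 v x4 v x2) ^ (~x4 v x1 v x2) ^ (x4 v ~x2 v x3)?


A Horn clause has at most one positive literal.
Clause 1: 2 positive lit(s) -> not Horn
Clause 2: 1 positive lit(s) -> Horn
Clause 3: 1 positive lit(s) -> Horn
Clause 4: 2 positive lit(s) -> not Horn
Clause 5: 3 positive lit(s) -> not Horn
Clause 6: 2 positive lit(s) -> not Horn
Clause 7: 2 positive lit(s) -> not Horn
Total Horn clauses = 2.

2


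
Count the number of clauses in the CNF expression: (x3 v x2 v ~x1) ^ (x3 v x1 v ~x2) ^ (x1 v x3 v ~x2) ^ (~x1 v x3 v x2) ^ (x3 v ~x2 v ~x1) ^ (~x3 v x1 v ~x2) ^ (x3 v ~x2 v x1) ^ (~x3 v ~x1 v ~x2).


Each group enclosed in parentheses joined by ^ is one clause.
Counting the conjuncts: 8 clauses.

8


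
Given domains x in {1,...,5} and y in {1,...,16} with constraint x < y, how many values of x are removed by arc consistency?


For the constraint x < y, x needs a supporting value in y's domain.
x can be at most 15 (one less than y's maximum).
Valid x values from domain: 5 out of 5.
Pruned = 5 - 5 = 0.

0


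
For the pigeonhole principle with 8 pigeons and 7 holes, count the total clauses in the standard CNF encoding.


The PHP encoding has two parts:
1) At-least-one-hole clauses: 8 (one per pigeon, each with 7 literals).
2) At-most-one-pigeon-per-hole clauses: 7 holes * C(8,2) = 7 * 28 = 196.
Total clauses = 8 + 196 = 204.

204


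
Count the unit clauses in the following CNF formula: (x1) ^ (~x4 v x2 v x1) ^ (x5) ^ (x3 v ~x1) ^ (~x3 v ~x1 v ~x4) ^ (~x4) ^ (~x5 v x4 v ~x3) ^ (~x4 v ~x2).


A unit clause contains exactly one literal.
Unit clauses found: (x1), (x5), (~x4).
Count = 3.

3


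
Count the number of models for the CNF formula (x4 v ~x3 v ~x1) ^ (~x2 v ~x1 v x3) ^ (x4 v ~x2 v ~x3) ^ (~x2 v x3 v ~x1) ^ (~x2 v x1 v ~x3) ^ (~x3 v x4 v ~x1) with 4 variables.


Enumerate all 16 truth assignments over 4 variables.
Test each against every clause.
Satisfying assignments found: 10.

10


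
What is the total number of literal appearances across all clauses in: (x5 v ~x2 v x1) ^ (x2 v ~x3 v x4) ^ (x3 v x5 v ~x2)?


Clause lengths: 3, 3, 3.
Sum = 3 + 3 + 3 = 9.

9


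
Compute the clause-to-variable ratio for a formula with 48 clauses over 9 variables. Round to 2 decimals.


Clause-to-variable ratio = clauses / variables.
48 / 9 = 5.33.

5.33


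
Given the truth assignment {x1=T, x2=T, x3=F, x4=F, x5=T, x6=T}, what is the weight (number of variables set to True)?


The weight is the number of variables assigned True.
True variables: x1, x2, x5, x6.
Weight = 4.

4


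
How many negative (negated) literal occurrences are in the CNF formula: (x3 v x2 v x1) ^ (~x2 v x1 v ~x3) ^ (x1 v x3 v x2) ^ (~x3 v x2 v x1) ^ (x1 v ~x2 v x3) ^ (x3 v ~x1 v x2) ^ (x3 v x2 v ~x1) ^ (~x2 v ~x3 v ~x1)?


Scan each clause for negated literals.
Clause 1: 0 negative; Clause 2: 2 negative; Clause 3: 0 negative; Clause 4: 1 negative; Clause 5: 1 negative; Clause 6: 1 negative; Clause 7: 1 negative; Clause 8: 3 negative.
Total negative literal occurrences = 9.

9


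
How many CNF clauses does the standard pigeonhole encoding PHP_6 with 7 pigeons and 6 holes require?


The PHP encoding has two parts:
1) At-least-one-hole clauses: 7 (one per pigeon, each with 6 literals).
2) At-most-one-pigeon-per-hole clauses: 6 holes * C(7,2) = 6 * 21 = 126.
Total clauses = 7 + 126 = 133.

133


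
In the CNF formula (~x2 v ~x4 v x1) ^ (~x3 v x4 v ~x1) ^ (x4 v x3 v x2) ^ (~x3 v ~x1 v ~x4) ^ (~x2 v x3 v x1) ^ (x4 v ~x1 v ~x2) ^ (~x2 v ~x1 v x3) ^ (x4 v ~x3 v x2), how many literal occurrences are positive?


Scan each clause for unnegated literals.
Clause 1: 1 positive; Clause 2: 1 positive; Clause 3: 3 positive; Clause 4: 0 positive; Clause 5: 2 positive; Clause 6: 1 positive; Clause 7: 1 positive; Clause 8: 2 positive.
Total positive literal occurrences = 11.

11


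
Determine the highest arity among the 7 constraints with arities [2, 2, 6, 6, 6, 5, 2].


The arities are: 2, 2, 6, 6, 6, 5, 2.
Scan for the maximum value.
Maximum arity = 6.

6


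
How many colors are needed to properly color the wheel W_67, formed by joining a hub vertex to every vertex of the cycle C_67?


W_67 consists of the cycle C_67 together with a hub vertex adjacent to every cycle vertex.
The cycle C_67 needs 3 colors (odd cycle -> 3).
The hub is adjacent to every cycle vertex, so it must receive a new color distinct from all of them.
Chromatic number = 3 + 1 = 4.

4


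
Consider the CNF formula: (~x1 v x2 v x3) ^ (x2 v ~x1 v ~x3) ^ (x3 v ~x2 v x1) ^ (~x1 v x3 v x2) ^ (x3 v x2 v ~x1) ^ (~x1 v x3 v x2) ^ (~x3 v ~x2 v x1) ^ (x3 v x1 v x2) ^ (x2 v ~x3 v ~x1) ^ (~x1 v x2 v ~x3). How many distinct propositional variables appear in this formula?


Identify each distinct variable in the formula.
Variables found: x1, x2, x3.
Total distinct variables = 3.

3


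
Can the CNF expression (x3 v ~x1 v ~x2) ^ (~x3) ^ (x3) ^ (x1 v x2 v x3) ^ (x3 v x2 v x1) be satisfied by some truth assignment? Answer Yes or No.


Check all 8 possible truth assignments.
Number of satisfying assignments found: 0.
The formula is unsatisfiable.

No


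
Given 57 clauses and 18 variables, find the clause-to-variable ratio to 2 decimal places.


Clause-to-variable ratio = clauses / variables.
57 / 18 = 3.17.

3.17


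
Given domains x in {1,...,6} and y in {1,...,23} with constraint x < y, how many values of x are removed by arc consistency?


For the constraint x < y, x needs a supporting value in y's domain.
x can be at most 22 (one less than y's maximum).
Valid x values from domain: 6 out of 6.
Pruned = 6 - 6 = 0.

0


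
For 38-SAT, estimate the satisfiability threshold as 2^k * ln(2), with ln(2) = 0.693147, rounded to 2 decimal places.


Using the asymptotic formula: threshold ~ 2^k * ln(2).
2^38 = 274877906944.
274877906944 * 0.693147 = 190530796564.51.

190530796564.51


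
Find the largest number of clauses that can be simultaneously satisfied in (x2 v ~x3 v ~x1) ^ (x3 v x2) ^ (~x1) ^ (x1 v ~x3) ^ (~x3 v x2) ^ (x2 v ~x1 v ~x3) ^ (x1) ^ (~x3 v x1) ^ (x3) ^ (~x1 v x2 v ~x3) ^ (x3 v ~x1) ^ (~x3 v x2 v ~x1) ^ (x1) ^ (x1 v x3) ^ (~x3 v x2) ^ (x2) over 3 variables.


Enumerate all 8 truth assignments.
For each, count how many of the 16 clauses are satisfied.
The formula is not fully satisfiable, so the maximum is below 16.
Maximum simultaneously satisfiable clauses = 15.

15


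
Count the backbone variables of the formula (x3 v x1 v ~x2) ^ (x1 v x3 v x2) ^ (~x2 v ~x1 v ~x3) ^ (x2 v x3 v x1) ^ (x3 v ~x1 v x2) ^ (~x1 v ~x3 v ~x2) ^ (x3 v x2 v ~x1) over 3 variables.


Find all satisfying assignments: 4 model(s).
Check which variables have the same value in every model.
No variable is fixed across all models.
Backbone size = 0.

0


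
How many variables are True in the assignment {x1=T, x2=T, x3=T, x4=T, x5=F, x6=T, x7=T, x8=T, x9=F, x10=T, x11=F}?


The weight is the number of variables assigned True.
True variables: x1, x2, x3, x4, x6, x7, x8, x10.
Weight = 8.

8


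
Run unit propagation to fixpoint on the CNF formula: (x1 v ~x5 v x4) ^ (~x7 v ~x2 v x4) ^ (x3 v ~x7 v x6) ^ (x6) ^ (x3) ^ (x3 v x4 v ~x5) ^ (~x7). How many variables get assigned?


Unit propagation repeatedly assigns the literal in any unit clause, then simplifies.
Assignments in order: x6 = T, x3 = T, x7 = F.
No further unit clauses remain.
Total variables assigned = 3.

3


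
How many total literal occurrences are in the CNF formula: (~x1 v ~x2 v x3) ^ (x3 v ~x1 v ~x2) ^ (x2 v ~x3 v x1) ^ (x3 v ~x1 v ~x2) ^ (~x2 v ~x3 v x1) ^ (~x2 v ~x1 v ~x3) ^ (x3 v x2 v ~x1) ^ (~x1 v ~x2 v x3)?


Clause lengths: 3, 3, 3, 3, 3, 3, 3, 3.
Sum = 3 + 3 + 3 + 3 + 3 + 3 + 3 + 3 = 24.

24


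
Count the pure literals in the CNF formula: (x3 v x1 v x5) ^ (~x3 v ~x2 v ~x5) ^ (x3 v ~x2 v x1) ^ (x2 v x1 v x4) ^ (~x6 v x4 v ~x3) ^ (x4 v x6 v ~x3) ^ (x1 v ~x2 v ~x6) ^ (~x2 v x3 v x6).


A pure literal appears in only one polarity across all clauses.
Pure literals: x1 (positive only), x4 (positive only).
Count = 2.

2


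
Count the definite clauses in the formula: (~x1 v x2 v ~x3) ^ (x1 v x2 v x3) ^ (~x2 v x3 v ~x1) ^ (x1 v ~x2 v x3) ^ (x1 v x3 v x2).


A definite clause has exactly one positive literal.
Clause 1: 1 positive -> definite
Clause 2: 3 positive -> not definite
Clause 3: 1 positive -> definite
Clause 4: 2 positive -> not definite
Clause 5: 3 positive -> not definite
Definite clause count = 2.

2


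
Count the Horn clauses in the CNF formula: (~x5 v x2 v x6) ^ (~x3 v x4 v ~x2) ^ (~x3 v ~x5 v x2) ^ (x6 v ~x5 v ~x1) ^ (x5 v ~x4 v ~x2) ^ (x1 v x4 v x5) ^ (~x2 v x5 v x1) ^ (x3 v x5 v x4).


A Horn clause has at most one positive literal.
Clause 1: 2 positive lit(s) -> not Horn
Clause 2: 1 positive lit(s) -> Horn
Clause 3: 1 positive lit(s) -> Horn
Clause 4: 1 positive lit(s) -> Horn
Clause 5: 1 positive lit(s) -> Horn
Clause 6: 3 positive lit(s) -> not Horn
Clause 7: 2 positive lit(s) -> not Horn
Clause 8: 3 positive lit(s) -> not Horn
Total Horn clauses = 4.

4


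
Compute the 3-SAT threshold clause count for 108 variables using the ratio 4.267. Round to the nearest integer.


The 3-SAT phase transition occurs at approximately 4.267 clauses per variable.
m = 4.267 * 108 = 460.836.
Rounded to nearest integer: 461.

461


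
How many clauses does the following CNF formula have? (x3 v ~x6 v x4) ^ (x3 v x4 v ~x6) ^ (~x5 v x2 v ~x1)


Each group enclosed in parentheses joined by ^ is one clause.
Counting the conjuncts: 3 clauses.

3


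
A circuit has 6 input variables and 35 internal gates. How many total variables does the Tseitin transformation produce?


The Tseitin transformation introduces one auxiliary variable per gate.
Total variables = inputs + gates = 6 + 35 = 41.

41
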